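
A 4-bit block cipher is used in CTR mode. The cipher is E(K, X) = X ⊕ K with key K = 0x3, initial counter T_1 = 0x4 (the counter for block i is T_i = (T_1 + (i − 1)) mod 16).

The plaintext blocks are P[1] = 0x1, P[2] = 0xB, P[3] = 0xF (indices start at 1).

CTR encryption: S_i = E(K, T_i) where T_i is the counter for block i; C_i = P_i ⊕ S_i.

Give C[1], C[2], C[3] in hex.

C[1] = 0x6, C[2] = 0xD, C[3] = 0xA

C[1]: T = 0x4, S = E(K, T) = 0x7; 0x1 ⊕ 0x7 = 0x6.
C[2]: T = 0x5, S = E(K, T) = 0x6; 0xB ⊕ 0x6 = 0xD.
C[3]: T = 0x6, S = E(K, T) = 0x5; 0xF ⊕ 0x5 = 0xA.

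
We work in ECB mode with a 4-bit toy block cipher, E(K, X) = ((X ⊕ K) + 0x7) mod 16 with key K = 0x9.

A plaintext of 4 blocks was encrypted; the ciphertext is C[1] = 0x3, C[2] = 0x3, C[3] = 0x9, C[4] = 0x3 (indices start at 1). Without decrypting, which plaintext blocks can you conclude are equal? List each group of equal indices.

ECB encrypts each block independently with the same key, so equal ciphertext blocks imply equal plaintext blocks.
C[1] = C[2] = C[4] = 0x3, so P[1] = P[2] = P[4].

P[1] = P[2] = P[4]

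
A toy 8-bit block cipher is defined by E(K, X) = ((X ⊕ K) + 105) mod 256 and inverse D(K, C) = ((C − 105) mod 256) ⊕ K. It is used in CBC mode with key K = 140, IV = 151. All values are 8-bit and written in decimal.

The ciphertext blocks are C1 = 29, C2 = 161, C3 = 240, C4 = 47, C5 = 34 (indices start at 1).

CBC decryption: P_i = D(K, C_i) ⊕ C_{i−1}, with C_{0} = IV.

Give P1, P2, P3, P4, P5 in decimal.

P1: D(K, 29) = 56; 56 ⊕ 151 = 175.
P2: D(K, 161) = 180; 180 ⊕ 29 = 169.
P3: D(K, 240) = 11; 11 ⊕ 161 = 170.
P4: D(K, 47) = 74; 74 ⊕ 240 = 186.
P5: D(K, 34) = 53; 53 ⊕ 47 = 26.

P1 = 175, P2 = 169, P3 = 170, P4 = 186, P5 = 26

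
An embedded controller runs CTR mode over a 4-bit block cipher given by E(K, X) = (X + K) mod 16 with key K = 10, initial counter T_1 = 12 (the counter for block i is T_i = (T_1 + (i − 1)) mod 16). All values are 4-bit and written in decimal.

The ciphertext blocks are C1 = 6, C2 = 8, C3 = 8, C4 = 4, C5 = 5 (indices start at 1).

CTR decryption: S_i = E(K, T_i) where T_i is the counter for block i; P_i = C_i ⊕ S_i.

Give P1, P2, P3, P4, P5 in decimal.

P1 = 0, P2 = 15, P3 = 0, P4 = 13, P5 = 15

P1: T = 12, S = E(K, T) = 6; 6 ⊕ 6 = 0.
P2: T = 13, S = E(K, T) = 7; 8 ⊕ 7 = 15.
P3: T = 14, S = E(K, T) = 8; 8 ⊕ 8 = 0.
P4: T = 15, S = E(K, T) = 9; 4 ⊕ 9 = 13.
P5: T = 0, S = E(K, T) = 10; 5 ⊕ 10 = 15.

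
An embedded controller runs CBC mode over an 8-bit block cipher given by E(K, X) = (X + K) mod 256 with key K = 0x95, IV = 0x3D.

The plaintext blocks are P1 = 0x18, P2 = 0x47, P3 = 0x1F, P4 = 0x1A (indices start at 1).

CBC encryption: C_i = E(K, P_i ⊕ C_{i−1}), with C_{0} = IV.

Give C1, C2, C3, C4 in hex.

C1: P1 ⊕ 0x3D = 0x25; E(K, 0x25) = 0xBA.
C2: P2 ⊕ 0xBA = 0xFD; E(K, 0xFD) = 0x92.
C3: P3 ⊕ 0x92 = 0x8D; E(K, 0x8D) = 0x22.
C4: P4 ⊕ 0x22 = 0x38; E(K, 0x38) = 0xCD.

C1 = 0xBA, C2 = 0x92, C3 = 0x22, C4 = 0xCD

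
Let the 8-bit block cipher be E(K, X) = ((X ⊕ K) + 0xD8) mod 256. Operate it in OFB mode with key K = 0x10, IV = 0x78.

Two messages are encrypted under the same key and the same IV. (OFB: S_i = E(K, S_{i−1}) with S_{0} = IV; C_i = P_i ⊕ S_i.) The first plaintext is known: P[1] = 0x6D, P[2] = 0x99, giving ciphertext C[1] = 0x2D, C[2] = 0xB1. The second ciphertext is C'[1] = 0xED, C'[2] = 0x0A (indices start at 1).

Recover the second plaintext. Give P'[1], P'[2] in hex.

In OFB with a reused IV, both messages share the same keystream S_i, so C_i ⊕ C'_i = P_i ⊕ P'_i and thus P'_i = P_i ⊕ C_i ⊕ C'_i.
P'[1]: 0x6D ⊕ 0x2D ⊕ 0xED = 0xAD.
P'[2]: 0x99 ⊕ 0xB1 ⊕ 0x0A = 0x22.

P'[1] = 0xAD, P'[2] = 0x22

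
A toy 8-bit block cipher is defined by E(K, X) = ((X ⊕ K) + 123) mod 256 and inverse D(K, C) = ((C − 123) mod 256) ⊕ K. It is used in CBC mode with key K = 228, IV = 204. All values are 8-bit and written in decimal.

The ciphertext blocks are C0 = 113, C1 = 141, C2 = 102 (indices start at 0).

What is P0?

CBC decryption: P_i = D(K, C_i) ⊕ C_{i−1}, with C_{−1} = IV.
P0: D(K, 113) = 18; 18 ⊕ 204 = 222.

P0 = 222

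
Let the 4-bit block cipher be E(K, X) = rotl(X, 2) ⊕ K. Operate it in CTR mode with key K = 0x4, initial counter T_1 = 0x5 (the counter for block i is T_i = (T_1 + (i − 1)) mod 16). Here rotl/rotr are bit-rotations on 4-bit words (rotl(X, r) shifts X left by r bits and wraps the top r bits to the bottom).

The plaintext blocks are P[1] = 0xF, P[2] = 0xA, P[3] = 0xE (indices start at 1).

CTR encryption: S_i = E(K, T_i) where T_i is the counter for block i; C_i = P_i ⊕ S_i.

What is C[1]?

C[1] = 0xE

C[1]: T = 0x5, S = E(K, T) = 0x1; 0xF ⊕ 0x1 = 0xE.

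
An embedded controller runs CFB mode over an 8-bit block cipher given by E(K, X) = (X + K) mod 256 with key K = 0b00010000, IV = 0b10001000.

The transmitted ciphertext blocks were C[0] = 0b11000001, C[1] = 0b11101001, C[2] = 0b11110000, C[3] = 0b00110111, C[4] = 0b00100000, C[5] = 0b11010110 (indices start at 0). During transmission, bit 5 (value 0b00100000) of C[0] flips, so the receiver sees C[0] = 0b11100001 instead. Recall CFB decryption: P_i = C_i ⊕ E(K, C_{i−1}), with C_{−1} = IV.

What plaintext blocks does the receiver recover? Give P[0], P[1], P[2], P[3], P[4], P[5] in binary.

P[0] = 0b01111001, P[1] = 0b00011000, P[2] = 0b00001001, P[3] = 0b00110111, P[4] = 0b01100111, P[5] = 0b11100110

Only C[0] changed, to 0b11100001. In CFB, a change in C_i flips the same bit in P_i and garbles P_{i+1}. Decrypting the received ciphertext:
P[0]: E(K, 0b10001000) = 0b10011000; 0b11100001 ⊕ 0b10011000 = 0b01111001.
P[1]: E(K, 0b11100001) = 0b11110001; 0b11101001 ⊕ 0b11110001 = 0b00011000.
P[2]: E(K, 0b11101001) = 0b11111001; 0b11110000 ⊕ 0b11111001 = 0b00001001.
P[3]: E(K, 0b11110000) = 0b00000000; 0b00110111 ⊕ 0b00000000 = 0b00110111.
P[4]: E(K, 0b00110111) = 0b01000111; 0b00100000 ⊕ 0b01000111 = 0b01100111.
P[5]: E(K, 0b00100000) = 0b00110000; 0b11010110 ⊕ 0b00110000 = 0b11100110.
Blocks that differ from the original plaintext: P[0], P[1].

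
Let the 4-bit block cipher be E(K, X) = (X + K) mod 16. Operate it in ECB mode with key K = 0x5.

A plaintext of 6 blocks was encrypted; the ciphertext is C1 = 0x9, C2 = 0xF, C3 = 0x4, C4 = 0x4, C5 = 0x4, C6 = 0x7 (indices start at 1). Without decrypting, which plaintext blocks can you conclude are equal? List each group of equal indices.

ECB encrypts each block independently with the same key, so equal ciphertext blocks imply equal plaintext blocks.
C3 = C4 = C5 = 0x4, so P3 = P4 = P5.

P3 = P4 = P5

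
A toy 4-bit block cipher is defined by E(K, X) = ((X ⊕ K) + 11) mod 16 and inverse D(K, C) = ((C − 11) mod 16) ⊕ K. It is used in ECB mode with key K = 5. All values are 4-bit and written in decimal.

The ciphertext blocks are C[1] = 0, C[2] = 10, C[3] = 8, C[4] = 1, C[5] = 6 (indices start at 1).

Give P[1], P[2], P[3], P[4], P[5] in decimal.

P[1] = 0, P[2] = 10, P[3] = 8, P[4] = 3, P[5] = 14

ECB decryption: P_i = D(K, C_i).
P[1]: D(K, 0) = 0.
P[2]: D(K, 10) = 10.
P[3]: D(K, 8) = 8.
P[4]: D(K, 1) = 3.
P[5]: D(K, 6) = 14.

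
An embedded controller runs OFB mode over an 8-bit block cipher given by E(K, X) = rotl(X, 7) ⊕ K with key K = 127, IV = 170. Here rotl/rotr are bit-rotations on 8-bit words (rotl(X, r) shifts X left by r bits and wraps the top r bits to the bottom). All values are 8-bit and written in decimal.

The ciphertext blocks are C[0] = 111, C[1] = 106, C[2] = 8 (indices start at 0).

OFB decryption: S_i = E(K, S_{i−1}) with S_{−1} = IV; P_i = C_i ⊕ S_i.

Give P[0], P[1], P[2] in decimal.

P[0]: S = E(K, 170) = 42; 111 ⊕ 42 = 69.
P[1]: S = E(K, 42) = 106; 106 ⊕ 106 = 0.
P[2]: S = E(K, 106) = 74; 8 ⊕ 74 = 66.

P[0] = 69, P[1] = 0, P[2] = 66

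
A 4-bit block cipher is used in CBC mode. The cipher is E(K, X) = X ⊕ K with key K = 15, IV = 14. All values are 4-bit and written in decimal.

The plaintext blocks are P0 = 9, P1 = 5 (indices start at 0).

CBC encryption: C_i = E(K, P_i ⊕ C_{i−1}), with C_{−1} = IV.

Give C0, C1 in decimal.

C0 = 8, C1 = 2

C0: P0 ⊕ 14 = 7; E(K, 7) = 8.
C1: P1 ⊕ 8 = 13; E(K, 13) = 2.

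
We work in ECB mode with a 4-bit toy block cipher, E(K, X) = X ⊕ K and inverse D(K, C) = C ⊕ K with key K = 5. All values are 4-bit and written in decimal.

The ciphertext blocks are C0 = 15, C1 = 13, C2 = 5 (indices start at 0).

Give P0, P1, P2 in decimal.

P0 = 10, P1 = 8, P2 = 0

ECB decryption: P_i = D(K, C_i).
P0: D(K, 15) = 10.
P1: D(K, 13) = 8.
P2: D(K, 5) = 0.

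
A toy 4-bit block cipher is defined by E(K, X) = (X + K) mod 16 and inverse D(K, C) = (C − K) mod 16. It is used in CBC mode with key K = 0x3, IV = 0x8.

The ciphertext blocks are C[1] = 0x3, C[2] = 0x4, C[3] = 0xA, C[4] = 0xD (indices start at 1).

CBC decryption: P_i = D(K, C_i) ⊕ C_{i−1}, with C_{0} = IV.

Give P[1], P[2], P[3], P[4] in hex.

P[1]: D(K, 0x3) = 0x0; 0x0 ⊕ 0x8 = 0x8.
P[2]: D(K, 0x4) = 0x1; 0x1 ⊕ 0x3 = 0x2.
P[3]: D(K, 0xA) = 0x7; 0x7 ⊕ 0x4 = 0x3.
P[4]: D(K, 0xD) = 0xA; 0xA ⊕ 0xA = 0x0.

P[1] = 0x8, P[2] = 0x2, P[3] = 0x3, P[4] = 0x0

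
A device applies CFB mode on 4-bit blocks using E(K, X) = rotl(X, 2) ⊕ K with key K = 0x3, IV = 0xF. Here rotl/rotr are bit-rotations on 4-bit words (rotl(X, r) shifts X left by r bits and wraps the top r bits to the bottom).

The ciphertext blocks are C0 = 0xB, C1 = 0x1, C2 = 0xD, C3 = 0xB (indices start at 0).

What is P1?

P1 = 0xC

CFB decryption: P_i = C_i ⊕ E(K, C_{i−1}), with C_{−1} = IV.
P1: E(K, 0xB) = 0xD; 0x1 ⊕ 0xD = 0xC.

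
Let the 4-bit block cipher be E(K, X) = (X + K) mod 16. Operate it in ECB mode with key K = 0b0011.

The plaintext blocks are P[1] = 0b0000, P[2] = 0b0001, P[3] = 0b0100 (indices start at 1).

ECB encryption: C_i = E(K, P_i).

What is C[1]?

C[1]: E(K, 0b0000) = 0b0011.

C[1] = 0b0011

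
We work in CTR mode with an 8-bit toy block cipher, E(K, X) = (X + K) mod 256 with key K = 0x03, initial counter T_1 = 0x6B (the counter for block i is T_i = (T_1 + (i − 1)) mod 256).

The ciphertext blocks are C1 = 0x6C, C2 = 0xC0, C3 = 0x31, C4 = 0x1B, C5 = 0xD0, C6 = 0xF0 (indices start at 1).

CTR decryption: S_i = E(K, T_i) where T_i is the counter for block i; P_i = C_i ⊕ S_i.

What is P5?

P5: T = 0x6F, S = E(K, T) = 0x72; 0xD0 ⊕ 0x72 = 0xA2.

P5 = 0xA2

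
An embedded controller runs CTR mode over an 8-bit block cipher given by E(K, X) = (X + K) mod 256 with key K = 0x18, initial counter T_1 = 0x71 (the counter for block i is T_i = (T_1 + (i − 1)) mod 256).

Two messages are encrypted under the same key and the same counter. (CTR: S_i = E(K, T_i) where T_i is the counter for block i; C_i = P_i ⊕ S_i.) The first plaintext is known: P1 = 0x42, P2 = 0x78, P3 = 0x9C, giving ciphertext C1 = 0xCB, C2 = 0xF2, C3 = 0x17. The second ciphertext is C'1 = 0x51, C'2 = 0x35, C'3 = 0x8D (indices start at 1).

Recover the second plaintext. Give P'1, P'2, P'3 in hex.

P'1 = 0xD8, P'2 = 0xBF, P'3 = 0x06

In CTR with a reused counter, both messages share the same keystream S_i, so C_i ⊕ C'_i = P_i ⊕ P'_i and thus P'_i = P_i ⊕ C_i ⊕ C'_i.
P'1: 0x42 ⊕ 0xCB ⊕ 0x51 = 0xD8.
P'2: 0x78 ⊕ 0xF2 ⊕ 0x35 = 0xBF.
P'3: 0x9C ⊕ 0x17 ⊕ 0x8D = 0x06.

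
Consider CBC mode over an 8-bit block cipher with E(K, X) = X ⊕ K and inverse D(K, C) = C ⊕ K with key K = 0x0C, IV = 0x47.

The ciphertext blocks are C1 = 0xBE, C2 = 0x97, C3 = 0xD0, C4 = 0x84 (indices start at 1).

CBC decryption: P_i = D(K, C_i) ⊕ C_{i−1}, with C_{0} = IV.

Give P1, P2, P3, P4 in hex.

P1: D(K, 0xBE) = 0xB2; 0xB2 ⊕ 0x47 = 0xF5.
P2: D(K, 0x97) = 0x9B; 0x9B ⊕ 0xBE = 0x25.
P3: D(K, 0xD0) = 0xDC; 0xDC ⊕ 0x97 = 0x4B.
P4: D(K, 0x84) = 0x88; 0x88 ⊕ 0xD0 = 0x58.

P1 = 0xF5, P2 = 0x25, P3 = 0x4B, P4 = 0x58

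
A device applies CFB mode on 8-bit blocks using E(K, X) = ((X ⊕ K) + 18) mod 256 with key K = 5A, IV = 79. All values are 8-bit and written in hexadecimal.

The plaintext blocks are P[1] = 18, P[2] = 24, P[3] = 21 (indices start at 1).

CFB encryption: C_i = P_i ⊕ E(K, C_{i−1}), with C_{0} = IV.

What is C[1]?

C[1]: E(K, 79) = 3B; 18 ⊕ 3B = 23.

C[1] = 23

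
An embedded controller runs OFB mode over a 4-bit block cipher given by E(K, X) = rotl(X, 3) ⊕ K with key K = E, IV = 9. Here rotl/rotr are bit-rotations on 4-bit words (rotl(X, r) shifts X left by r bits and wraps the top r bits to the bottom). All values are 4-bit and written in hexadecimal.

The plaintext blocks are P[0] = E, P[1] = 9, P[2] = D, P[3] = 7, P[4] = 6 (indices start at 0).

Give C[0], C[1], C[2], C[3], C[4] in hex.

C[0] = C, C[1] = 6, C[2] = C, C[3] = 1, C[4] = B

OFB encryption: S_i = E(K, S_{i−1}) with S_{−1} = IV; C_i = P_i ⊕ S_i.
C[0]: S = E(K, 9) = 2; E ⊕ 2 = C.
C[1]: S = E(K, 2) = F; 9 ⊕ F = 6.
C[2]: S = E(K, F) = 1; D ⊕ 1 = C.
C[3]: S = E(K, 1) = 6; 7 ⊕ 6 = 1.
C[4]: S = E(K, 6) = D; 6 ⊕ D = B.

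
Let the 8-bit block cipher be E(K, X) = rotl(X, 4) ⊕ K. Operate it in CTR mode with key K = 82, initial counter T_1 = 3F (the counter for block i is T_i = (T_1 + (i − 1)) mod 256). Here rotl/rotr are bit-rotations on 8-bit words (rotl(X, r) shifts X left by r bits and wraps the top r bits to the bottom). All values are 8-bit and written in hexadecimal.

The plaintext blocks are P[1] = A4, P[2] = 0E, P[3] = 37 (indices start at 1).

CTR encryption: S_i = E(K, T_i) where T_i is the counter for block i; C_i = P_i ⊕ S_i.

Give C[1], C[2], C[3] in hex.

C[1] = D5, C[2] = 88, C[3] = A1

C[1]: T = 3F, S = E(K, T) = 71; A4 ⊕ 71 = D5.
C[2]: T = 40, S = E(K, T) = 86; 0E ⊕ 86 = 88.
C[3]: T = 41, S = E(K, T) = 96; 37 ⊕ 96 = A1.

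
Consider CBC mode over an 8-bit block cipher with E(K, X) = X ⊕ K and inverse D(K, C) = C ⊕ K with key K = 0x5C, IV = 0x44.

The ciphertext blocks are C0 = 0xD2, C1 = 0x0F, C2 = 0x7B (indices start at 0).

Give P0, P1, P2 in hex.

CBC decryption: P_i = D(K, C_i) ⊕ C_{i−1}, with C_{−1} = IV.
P0: D(K, 0xD2) = 0x8E; 0x8E ⊕ 0x44 = 0xCA.
P1: D(K, 0x0F) = 0x53; 0x53 ⊕ 0xD2 = 0x81.
P2: D(K, 0x7B) = 0x27; 0x27 ⊕ 0x0F = 0x28.

P0 = 0xCA, P1 = 0x81, P2 = 0x28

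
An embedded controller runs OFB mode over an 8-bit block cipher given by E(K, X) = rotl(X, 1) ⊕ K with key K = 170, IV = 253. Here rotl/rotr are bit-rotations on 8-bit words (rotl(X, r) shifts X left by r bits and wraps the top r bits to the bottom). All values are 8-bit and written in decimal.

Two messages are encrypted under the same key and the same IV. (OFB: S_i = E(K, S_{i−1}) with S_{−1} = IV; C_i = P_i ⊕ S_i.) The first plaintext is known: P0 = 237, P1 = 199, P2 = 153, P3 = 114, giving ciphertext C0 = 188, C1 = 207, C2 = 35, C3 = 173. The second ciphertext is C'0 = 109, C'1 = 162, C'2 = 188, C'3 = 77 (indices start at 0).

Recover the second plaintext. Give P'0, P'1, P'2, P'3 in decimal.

P'0 = 60, P'1 = 170, P'2 = 6, P'3 = 146

In OFB with a reused IV, both messages share the same keystream S_i, so C_i ⊕ C'_i = P_i ⊕ P'_i and thus P'_i = P_i ⊕ C_i ⊕ C'_i.
P'0: 237 ⊕ 188 ⊕ 109 = 60.
P'1: 199 ⊕ 207 ⊕ 162 = 170.
P'2: 153 ⊕ 35 ⊕ 188 = 6.
P'3: 114 ⊕ 173 ⊕ 77 = 146.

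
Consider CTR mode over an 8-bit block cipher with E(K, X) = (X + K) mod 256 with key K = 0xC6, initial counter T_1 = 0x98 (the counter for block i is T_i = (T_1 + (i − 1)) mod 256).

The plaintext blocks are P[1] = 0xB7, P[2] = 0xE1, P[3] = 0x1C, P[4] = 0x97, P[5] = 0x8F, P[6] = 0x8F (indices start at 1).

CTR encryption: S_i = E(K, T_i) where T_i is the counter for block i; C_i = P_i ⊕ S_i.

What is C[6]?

C[1]: T = 0x98, S = E(K, T) = 0x5E; 0xB7 ⊕ 0x5E = 0xE9.
C[2]: T = 0x99, S = E(K, T) = 0x5F; 0xE1 ⊕ 0x5F = 0xBE.
C[3]: T = 0x9A, S = E(K, T) = 0x60; 0x1C ⊕ 0x60 = 0x7C.
C[4]: T = 0x9B, S = E(K, T) = 0x61; 0x97 ⊕ 0x61 = 0xF6.
C[5]: T = 0x9C, S = E(K, T) = 0x62; 0x8F ⊕ 0x62 = 0xED.
C[6]: T = 0x9D, S = E(K, T) = 0x63; 0x8F ⊕ 0x63 = 0xEC.

C[6] = 0xEC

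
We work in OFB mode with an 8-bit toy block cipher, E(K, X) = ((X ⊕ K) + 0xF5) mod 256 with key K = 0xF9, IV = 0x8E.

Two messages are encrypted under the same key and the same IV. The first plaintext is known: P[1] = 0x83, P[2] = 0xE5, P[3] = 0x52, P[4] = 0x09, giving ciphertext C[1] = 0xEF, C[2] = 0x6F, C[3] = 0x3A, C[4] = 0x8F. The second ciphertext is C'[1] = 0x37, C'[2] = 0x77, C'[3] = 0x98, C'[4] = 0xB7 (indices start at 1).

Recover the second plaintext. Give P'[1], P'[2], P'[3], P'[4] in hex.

P'[1] = 0x5B, P'[2] = 0xFD, P'[3] = 0xF0, P'[4] = 0x31

In OFB with a reused IV, both messages share the same keystream S_i, so C_i ⊕ C'_i = P_i ⊕ P'_i and thus P'_i = P_i ⊕ C_i ⊕ C'_i.
P'[1]: 0x83 ⊕ 0xEF ⊕ 0x37 = 0x5B.
P'[2]: 0xE5 ⊕ 0x6F ⊕ 0x77 = 0xFD.
P'[3]: 0x52 ⊕ 0x3A ⊕ 0x98 = 0xF0.
P'[4]: 0x09 ⊕ 0x8F ⊕ 0xB7 = 0x31.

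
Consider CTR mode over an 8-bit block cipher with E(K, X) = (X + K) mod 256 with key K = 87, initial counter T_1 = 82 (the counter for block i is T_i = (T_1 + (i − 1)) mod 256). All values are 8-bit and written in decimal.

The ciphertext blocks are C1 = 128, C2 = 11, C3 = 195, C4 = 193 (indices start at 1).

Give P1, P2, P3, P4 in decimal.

CTR decryption: S_i = E(K, T_i) where T_i is the counter for block i; P_i = C_i ⊕ S_i.
P1: T = 82, S = E(K, T) = 169; 128 ⊕ 169 = 41.
P2: T = 83, S = E(K, T) = 170; 11 ⊕ 170 = 161.
P3: T = 84, S = E(K, T) = 171; 195 ⊕ 171 = 104.
P4: T = 85, S = E(K, T) = 172; 193 ⊕ 172 = 109.

P1 = 41, P2 = 161, P3 = 104, P4 = 109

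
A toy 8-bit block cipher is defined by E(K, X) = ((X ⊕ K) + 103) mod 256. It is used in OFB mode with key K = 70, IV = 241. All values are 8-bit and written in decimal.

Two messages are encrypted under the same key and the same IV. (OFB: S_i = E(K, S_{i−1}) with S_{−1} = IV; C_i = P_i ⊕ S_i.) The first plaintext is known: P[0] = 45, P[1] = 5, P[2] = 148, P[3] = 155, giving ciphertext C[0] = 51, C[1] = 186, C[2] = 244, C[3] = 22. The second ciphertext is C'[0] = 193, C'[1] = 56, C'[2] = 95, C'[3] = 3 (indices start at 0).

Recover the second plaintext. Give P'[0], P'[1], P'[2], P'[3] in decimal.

P'[0] = 223, P'[1] = 135, P'[2] = 63, P'[3] = 142

In OFB with a reused IV, both messages share the same keystream S_i, so C_i ⊕ C'_i = P_i ⊕ P'_i and thus P'_i = P_i ⊕ C_i ⊕ C'_i.
P'[0]: 45 ⊕ 51 ⊕ 193 = 223.
P'[1]: 5 ⊕ 186 ⊕ 56 = 135.
P'[2]: 148 ⊕ 244 ⊕ 95 = 63.
P'[3]: 155 ⊕ 22 ⊕ 3 = 142.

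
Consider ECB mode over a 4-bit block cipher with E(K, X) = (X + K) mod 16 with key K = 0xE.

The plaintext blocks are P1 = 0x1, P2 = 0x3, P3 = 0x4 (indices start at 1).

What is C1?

ECB encryption: C_i = E(K, P_i).
C1: E(K, 0x1) = 0xF.

C1 = 0xF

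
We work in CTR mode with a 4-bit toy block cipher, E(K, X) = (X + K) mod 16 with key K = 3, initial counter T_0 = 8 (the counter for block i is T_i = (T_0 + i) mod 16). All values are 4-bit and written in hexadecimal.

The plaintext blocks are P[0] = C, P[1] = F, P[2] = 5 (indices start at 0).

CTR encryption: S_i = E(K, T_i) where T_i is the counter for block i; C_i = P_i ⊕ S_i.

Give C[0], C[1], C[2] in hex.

C[0]: T = 8, S = E(K, T) = B; C ⊕ B = 7.
C[1]: T = 9, S = E(K, T) = C; F ⊕ C = 3.
C[2]: T = A, S = E(K, T) = D; 5 ⊕ D = 8.

C[0] = 7, C[1] = 3, C[2] = 8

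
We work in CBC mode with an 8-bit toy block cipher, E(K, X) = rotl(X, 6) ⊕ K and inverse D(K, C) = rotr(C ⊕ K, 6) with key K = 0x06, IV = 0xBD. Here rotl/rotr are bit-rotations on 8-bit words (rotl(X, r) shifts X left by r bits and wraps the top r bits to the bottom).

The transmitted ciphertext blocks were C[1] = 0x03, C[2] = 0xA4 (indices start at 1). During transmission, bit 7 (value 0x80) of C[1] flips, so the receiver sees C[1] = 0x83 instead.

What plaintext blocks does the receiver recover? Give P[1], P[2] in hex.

CBC decryption: P_i = D(K, C_i) ⊕ C_{i−1}, with C_{0} = IV.
Only C[1] changed, to 0x83. In CBC, a change in C_i garbles P_i and flips the same bit in P_{i+1}. Decrypting the received ciphertext:
P[1]: D(K, 0x83) = 0x16; 0x16 ⊕ 0xBD = 0xAB.
P[2]: D(K, 0xA4) = 0x8A; 0x8A ⊕ 0x83 = 0x09.
Blocks that differ from the original plaintext: P[1], P[2].

P[1] = 0xAB, P[2] = 0x09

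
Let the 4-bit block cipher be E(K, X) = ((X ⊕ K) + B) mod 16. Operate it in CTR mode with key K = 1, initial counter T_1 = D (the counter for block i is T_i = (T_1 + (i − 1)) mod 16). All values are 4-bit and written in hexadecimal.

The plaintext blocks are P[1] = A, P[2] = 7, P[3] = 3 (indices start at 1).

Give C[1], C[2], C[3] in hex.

C[1] = D, C[2] = D, C[3] = A

CTR encryption: S_i = E(K, T_i) where T_i is the counter for block i; C_i = P_i ⊕ S_i.
C[1]: T = D, S = E(K, T) = 7; A ⊕ 7 = D.
C[2]: T = E, S = E(K, T) = A; 7 ⊕ A = D.
C[3]: T = F, S = E(K, T) = 9; 3 ⊕ 9 = A.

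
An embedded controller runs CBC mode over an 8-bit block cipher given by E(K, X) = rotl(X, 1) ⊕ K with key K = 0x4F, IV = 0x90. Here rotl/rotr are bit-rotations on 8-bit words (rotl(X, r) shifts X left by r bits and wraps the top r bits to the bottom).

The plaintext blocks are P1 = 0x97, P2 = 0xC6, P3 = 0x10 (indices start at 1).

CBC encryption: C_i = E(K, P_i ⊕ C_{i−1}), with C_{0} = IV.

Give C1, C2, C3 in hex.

C1 = 0x41, C2 = 0x40, C3 = 0xEF

C1: P1 ⊕ 0x90 = 0x07; E(K, 0x07) = 0x41.
C2: P2 ⊕ 0x41 = 0x87; E(K, 0x87) = 0x40.
C3: P3 ⊕ 0x40 = 0x50; E(K, 0x50) = 0xEF.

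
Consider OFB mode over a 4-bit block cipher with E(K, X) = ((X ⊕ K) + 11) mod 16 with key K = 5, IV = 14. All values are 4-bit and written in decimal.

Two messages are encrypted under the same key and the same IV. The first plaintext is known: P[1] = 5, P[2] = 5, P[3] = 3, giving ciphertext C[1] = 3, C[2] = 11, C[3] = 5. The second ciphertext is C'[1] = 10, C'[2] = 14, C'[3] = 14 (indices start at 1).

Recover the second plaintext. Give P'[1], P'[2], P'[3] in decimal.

In OFB with a reused IV, both messages share the same keystream S_i, so C_i ⊕ C'_i = P_i ⊕ P'_i and thus P'_i = P_i ⊕ C_i ⊕ C'_i.
P'[1]: 5 ⊕ 3 ⊕ 10 = 12.
P'[2]: 5 ⊕ 11 ⊕ 14 = 0.
P'[3]: 3 ⊕ 5 ⊕ 14 = 8.

P'[1] = 12, P'[2] = 0, P'[3] = 8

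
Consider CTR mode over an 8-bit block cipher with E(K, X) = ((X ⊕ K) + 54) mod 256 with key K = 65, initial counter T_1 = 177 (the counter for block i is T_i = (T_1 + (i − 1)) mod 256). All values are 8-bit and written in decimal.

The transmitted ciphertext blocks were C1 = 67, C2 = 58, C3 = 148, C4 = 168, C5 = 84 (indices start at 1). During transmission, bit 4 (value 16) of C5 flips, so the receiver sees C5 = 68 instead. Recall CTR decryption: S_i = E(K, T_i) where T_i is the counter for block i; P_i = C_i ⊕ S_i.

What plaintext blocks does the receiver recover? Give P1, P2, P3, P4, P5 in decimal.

Only C5 changed, to 68. In CTR, a change in C_i flips the same bit in P_i only; the keystream is unaffected. Decrypting the received ciphertext:
P1: T = 177, S = E(K, T) = 38; 67 ⊕ 38 = 101.
P2: T = 178, S = E(K, T) = 41; 58 ⊕ 41 = 19.
P3: T = 179, S = E(K, T) = 40; 148 ⊕ 40 = 188.
P4: T = 180, S = E(K, T) = 43; 168 ⊕ 43 = 131.
P5: T = 181, S = E(K, T) = 42; 68 ⊕ 42 = 110.
Blocks that differ from the original plaintext: P5.

P1 = 101, P2 = 19, P3 = 188, P4 = 131, P5 = 110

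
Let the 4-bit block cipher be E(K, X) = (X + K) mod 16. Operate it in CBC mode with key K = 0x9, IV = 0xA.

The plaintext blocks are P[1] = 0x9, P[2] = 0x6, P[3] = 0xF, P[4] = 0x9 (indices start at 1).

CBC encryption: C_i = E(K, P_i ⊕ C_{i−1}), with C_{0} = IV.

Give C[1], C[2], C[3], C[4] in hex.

C[1] = 0xC, C[2] = 0x3, C[3] = 0x5, C[4] = 0x5

C[1]: P[1] ⊕ 0xA = 0x3; E(K, 0x3) = 0xC.
C[2]: P[2] ⊕ 0xC = 0xA; E(K, 0xA) = 0x3.
C[3]: P[3] ⊕ 0x3 = 0xC; E(K, 0xC) = 0x5.
C[4]: P[4] ⊕ 0x5 = 0xC; E(K, 0xC) = 0x5.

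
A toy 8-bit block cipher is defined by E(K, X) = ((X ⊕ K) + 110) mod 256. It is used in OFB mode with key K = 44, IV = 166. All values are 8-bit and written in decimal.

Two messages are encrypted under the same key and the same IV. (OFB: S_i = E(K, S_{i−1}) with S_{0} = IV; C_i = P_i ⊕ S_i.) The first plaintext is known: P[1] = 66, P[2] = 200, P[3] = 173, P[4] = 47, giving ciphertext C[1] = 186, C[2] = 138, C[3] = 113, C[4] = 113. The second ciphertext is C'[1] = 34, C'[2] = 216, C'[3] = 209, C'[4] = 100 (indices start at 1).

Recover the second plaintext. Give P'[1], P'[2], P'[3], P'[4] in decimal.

P'[1] = 218, P'[2] = 154, P'[3] = 13, P'[4] = 58

In OFB with a reused IV, both messages share the same keystream S_i, so C_i ⊕ C'_i = P_i ⊕ P'_i and thus P'_i = P_i ⊕ C_i ⊕ C'_i.
P'[1]: 66 ⊕ 186 ⊕ 34 = 218.
P'[2]: 200 ⊕ 138 ⊕ 216 = 154.
P'[3]: 173 ⊕ 113 ⊕ 209 = 13.
P'[4]: 47 ⊕ 113 ⊕ 100 = 58.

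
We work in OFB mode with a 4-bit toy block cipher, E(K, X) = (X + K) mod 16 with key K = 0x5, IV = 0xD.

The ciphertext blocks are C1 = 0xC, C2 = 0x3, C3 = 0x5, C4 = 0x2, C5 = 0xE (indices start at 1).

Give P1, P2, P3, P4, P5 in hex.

OFB decryption: S_i = E(K, S_{i−1}) with S_{0} = IV; P_i = C_i ⊕ S_i.
P1: S = E(K, 0xD) = 0x2; 0xC ⊕ 0x2 = 0xE.
P2: S = E(K, 0x2) = 0x7; 0x3 ⊕ 0x7 = 0x4.
P3: S = E(K, 0x7) = 0xC; 0x5 ⊕ 0xC = 0x9.
P4: S = E(K, 0xC) = 0x1; 0x2 ⊕ 0x1 = 0x3.
P5: S = E(K, 0x1) = 0x6; 0xE ⊕ 0x6 = 0x8.

P1 = 0xE, P2 = 0x4, P3 = 0x9, P4 = 0x3, P5 = 0x8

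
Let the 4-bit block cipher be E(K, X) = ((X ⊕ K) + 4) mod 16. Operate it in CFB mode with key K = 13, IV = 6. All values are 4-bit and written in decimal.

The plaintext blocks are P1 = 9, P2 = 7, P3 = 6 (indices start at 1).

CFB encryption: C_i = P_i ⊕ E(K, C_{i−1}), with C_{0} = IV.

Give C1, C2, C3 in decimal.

C1 = 6, C2 = 8, C3 = 15

C1: E(K, 6) = 15; 9 ⊕ 15 = 6.
C2: E(K, 6) = 15; 7 ⊕ 15 = 8.
C3: E(K, 8) = 9; 6 ⊕ 9 = 15.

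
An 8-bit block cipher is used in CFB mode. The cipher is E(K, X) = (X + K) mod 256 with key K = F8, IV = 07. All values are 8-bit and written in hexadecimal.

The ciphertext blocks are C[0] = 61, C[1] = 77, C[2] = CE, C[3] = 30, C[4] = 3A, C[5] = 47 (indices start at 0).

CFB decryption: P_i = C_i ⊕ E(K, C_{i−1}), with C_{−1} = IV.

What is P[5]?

P[5]: E(K, 3A) = 32; 47 ⊕ 32 = 75.

P[5] = 75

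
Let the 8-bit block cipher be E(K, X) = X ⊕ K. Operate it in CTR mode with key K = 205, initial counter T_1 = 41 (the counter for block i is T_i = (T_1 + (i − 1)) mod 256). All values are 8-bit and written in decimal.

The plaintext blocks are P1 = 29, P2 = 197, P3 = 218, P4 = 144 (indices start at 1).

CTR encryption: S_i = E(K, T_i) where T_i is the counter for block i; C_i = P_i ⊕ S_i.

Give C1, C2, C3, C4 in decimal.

C1 = 249, C2 = 34, C3 = 60, C4 = 113

C1: T = 41, S = E(K, T) = 228; 29 ⊕ 228 = 249.
C2: T = 42, S = E(K, T) = 231; 197 ⊕ 231 = 34.
C3: T = 43, S = E(K, T) = 230; 218 ⊕ 230 = 60.
C4: T = 44, S = E(K, T) = 225; 144 ⊕ 225 = 113.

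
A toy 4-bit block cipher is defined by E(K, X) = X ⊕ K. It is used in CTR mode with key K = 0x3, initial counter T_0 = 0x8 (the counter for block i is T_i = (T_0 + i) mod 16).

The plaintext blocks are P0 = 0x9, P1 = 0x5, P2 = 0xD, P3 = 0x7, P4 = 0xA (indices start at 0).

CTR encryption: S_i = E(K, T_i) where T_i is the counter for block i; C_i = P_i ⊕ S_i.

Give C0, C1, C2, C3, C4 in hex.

C0 = 0x2, C1 = 0xF, C2 = 0x4, C3 = 0xF, C4 = 0x5

C0: T = 0x8, S = E(K, T) = 0xB; 0x9 ⊕ 0xB = 0x2.
C1: T = 0x9, S = E(K, T) = 0xA; 0x5 ⊕ 0xA = 0xF.
C2: T = 0xA, S = E(K, T) = 0x9; 0xD ⊕ 0x9 = 0x4.
C3: T = 0xB, S = E(K, T) = 0x8; 0x7 ⊕ 0x8 = 0xF.
C4: T = 0xC, S = E(K, T) = 0xF; 0xA ⊕ 0xF = 0x5.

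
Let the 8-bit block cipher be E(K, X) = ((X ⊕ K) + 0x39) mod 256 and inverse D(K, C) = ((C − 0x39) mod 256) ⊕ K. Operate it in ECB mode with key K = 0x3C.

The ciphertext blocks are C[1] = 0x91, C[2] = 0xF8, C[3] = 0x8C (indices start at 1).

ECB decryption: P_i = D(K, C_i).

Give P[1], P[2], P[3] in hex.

P[1] = 0x64, P[2] = 0x83, P[3] = 0x6F

P[1]: D(K, 0x91) = 0x64.
P[2]: D(K, 0xF8) = 0x83.
P[3]: D(K, 0x8C) = 0x6F.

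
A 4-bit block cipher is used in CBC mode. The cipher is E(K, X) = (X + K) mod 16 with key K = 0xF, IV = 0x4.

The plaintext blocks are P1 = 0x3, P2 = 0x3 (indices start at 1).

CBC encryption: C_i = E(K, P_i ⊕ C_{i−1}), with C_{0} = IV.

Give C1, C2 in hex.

C1: P1 ⊕ 0x4 = 0x7; E(K, 0x7) = 0x6.
C2: P2 ⊕ 0x6 = 0x5; E(K, 0x5) = 0x4.

C1 = 0x6, C2 = 0x4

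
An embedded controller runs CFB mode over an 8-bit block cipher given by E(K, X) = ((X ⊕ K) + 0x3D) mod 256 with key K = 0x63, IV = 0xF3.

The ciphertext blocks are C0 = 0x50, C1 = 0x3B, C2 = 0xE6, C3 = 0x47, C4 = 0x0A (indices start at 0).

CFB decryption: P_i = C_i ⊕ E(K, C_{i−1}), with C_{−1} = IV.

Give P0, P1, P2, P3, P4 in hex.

P0 = 0x9D, P1 = 0x4B, P2 = 0x73, P3 = 0x85, P4 = 0x6B

P0: E(K, 0xF3) = 0xCD; 0x50 ⊕ 0xCD = 0x9D.
P1: E(K, 0x50) = 0x70; 0x3B ⊕ 0x70 = 0x4B.
P2: E(K, 0x3B) = 0x95; 0xE6 ⊕ 0x95 = 0x73.
P3: E(K, 0xE6) = 0xC2; 0x47 ⊕ 0xC2 = 0x85.
P4: E(K, 0x47) = 0x61; 0x0A ⊕ 0x61 = 0x6B.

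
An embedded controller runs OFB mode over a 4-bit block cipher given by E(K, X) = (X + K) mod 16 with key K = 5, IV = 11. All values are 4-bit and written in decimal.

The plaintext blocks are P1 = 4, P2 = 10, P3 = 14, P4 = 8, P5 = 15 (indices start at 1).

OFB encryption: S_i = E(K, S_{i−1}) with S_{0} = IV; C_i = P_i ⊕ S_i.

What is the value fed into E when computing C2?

C1: S = E(K, 11) = 0; 4 ⊕ 0 = 4.
C2: S = E(K, 0) = 5; 10 ⊕ 5 = 15.
So the input to E for block 2 is 0.

0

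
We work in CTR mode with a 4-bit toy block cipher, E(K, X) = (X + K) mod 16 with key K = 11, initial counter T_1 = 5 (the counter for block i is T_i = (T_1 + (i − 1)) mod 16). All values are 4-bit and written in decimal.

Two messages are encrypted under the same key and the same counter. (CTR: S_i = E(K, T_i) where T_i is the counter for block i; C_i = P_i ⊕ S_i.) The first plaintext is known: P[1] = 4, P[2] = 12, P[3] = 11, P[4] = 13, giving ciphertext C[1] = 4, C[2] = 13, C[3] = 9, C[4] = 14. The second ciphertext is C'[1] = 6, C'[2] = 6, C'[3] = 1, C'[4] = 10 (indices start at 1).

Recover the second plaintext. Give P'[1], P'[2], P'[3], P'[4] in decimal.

P'[1] = 6, P'[2] = 7, P'[3] = 3, P'[4] = 9

In CTR with a reused counter, both messages share the same keystream S_i, so C_i ⊕ C'_i = P_i ⊕ P'_i and thus P'_i = P_i ⊕ C_i ⊕ C'_i.
P'[1]: 4 ⊕ 4 ⊕ 6 = 6.
P'[2]: 12 ⊕ 13 ⊕ 6 = 7.
P'[3]: 11 ⊕ 9 ⊕ 1 = 3.
P'[4]: 13 ⊕ 14 ⊕ 10 = 9.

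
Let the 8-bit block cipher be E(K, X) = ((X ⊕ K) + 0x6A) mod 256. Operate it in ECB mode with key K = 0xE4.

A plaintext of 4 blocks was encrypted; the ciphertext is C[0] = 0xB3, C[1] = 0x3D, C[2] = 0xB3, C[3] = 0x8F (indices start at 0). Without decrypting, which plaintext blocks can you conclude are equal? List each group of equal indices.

P[0] = P[2]

ECB encrypts each block independently with the same key, so equal ciphertext blocks imply equal plaintext blocks.
C[0] = C[2] = 0xB3, so P[0] = P[2].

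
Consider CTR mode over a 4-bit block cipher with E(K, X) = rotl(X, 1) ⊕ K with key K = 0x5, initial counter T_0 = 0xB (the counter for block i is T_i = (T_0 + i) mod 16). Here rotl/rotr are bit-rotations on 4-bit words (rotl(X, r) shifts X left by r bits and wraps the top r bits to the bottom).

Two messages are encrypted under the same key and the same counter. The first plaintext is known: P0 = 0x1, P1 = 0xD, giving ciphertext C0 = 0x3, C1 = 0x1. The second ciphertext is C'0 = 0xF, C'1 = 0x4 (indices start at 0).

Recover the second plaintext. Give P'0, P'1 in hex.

In CTR with a reused counter, both messages share the same keystream S_i, so C_i ⊕ C'_i = P_i ⊕ P'_i and thus P'_i = P_i ⊕ C_i ⊕ C'_i.
P'0: 0x1 ⊕ 0x3 ⊕ 0xF = 0xD.
P'1: 0xD ⊕ 0x1 ⊕ 0x4 = 0x8.

P'0 = 0xD, P'1 = 0x8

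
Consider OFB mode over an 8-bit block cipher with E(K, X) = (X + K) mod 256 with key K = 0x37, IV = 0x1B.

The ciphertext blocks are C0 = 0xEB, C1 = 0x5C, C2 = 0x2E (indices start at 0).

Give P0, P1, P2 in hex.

P0 = 0xB9, P1 = 0xD5, P2 = 0xEE

OFB decryption: S_i = E(K, S_{i−1}) with S_{−1} = IV; P_i = C_i ⊕ S_i.
P0: S = E(K, 0x1B) = 0x52; 0xEB ⊕ 0x52 = 0xB9.
P1: S = E(K, 0x52) = 0x89; 0x5C ⊕ 0x89 = 0xD5.
P2: S = E(K, 0x89) = 0xC0; 0x2E ⊕ 0xC0 = 0xEE.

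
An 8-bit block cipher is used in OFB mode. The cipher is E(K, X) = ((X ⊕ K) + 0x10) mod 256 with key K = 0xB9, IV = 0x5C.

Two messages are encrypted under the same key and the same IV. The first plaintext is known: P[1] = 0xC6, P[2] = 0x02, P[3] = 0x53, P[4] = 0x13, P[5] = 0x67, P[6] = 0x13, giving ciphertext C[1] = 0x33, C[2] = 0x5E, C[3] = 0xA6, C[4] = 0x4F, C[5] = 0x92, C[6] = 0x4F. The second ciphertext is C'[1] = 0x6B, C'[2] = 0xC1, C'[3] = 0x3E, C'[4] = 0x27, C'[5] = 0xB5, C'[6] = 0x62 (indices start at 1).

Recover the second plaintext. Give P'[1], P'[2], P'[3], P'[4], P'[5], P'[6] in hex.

P'[1] = 0x9E, P'[2] = 0x9D, P'[3] = 0xCB, P'[4] = 0x7B, P'[5] = 0x40, P'[6] = 0x3E

In OFB with a reused IV, both messages share the same keystream S_i, so C_i ⊕ C'_i = P_i ⊕ P'_i and thus P'_i = P_i ⊕ C_i ⊕ C'_i.
P'[1]: 0xC6 ⊕ 0x33 ⊕ 0x6B = 0x9E.
P'[2]: 0x02 ⊕ 0x5E ⊕ 0xC1 = 0x9D.
P'[3]: 0x53 ⊕ 0xA6 ⊕ 0x3E = 0xCB.
P'[4]: 0x13 ⊕ 0x4F ⊕ 0x27 = 0x7B.
P'[5]: 0x67 ⊕ 0x92 ⊕ 0xB5 = 0x40.
P'[6]: 0x13 ⊕ 0x4F ⊕ 0x62 = 0x3E.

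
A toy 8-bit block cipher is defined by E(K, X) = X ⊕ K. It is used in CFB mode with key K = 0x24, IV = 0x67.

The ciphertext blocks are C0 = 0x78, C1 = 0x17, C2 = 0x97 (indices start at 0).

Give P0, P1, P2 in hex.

P0 = 0x3B, P1 = 0x4B, P2 = 0xA4

CFB decryption: P_i = C_i ⊕ E(K, C_{i−1}), with C_{−1} = IV.
P0: E(K, 0x67) = 0x43; 0x78 ⊕ 0x43 = 0x3B.
P1: E(K, 0x78) = 0x5C; 0x17 ⊕ 0x5C = 0x4B.
P2: E(K, 0x17) = 0x33; 0x97 ⊕ 0x33 = 0xA4.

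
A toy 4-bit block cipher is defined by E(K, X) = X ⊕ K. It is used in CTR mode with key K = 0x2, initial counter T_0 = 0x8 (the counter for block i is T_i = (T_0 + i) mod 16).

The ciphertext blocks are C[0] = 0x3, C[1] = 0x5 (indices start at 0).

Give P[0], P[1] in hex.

CTR decryption: S_i = E(K, T_i) where T_i is the counter for block i; P_i = C_i ⊕ S_i.
P[0]: T = 0x8, S = E(K, T) = 0xA; 0x3 ⊕ 0xA = 0x9.
P[1]: T = 0x9, S = E(K, T) = 0xB; 0x5 ⊕ 0xB = 0xE.

P[0] = 0x9, P[1] = 0xE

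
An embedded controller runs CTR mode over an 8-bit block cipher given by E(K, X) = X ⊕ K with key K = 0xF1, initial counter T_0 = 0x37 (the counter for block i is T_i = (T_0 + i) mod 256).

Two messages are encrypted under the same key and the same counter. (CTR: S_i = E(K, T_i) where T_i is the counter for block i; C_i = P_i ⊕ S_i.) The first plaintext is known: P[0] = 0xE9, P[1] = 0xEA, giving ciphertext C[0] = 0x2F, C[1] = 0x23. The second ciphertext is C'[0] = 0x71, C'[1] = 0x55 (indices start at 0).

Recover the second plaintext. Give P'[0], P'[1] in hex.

In CTR with a reused counter, both messages share the same keystream S_i, so C_i ⊕ C'_i = P_i ⊕ P'_i and thus P'_i = P_i ⊕ C_i ⊕ C'_i.
P'[0]: 0xE9 ⊕ 0x2F ⊕ 0x71 = 0xB7.
P'[1]: 0xEA ⊕ 0x23 ⊕ 0x55 = 0x9C.

P'[0] = 0xB7, P'[1] = 0x9C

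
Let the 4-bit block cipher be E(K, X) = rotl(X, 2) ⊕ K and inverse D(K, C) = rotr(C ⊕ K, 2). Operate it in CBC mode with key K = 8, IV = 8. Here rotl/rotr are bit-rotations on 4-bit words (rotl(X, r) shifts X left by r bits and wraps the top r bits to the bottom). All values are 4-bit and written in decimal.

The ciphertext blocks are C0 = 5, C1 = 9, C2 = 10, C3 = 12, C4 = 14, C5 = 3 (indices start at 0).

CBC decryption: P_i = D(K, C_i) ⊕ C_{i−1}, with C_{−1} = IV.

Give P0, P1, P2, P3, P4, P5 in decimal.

P0 = 15, P1 = 1, P2 = 1, P3 = 11, P4 = 5, P5 = 0

P0: D(K, 5) = 7; 7 ⊕ 8 = 15.
P1: D(K, 9) = 4; 4 ⊕ 5 = 1.
P2: D(K, 10) = 8; 8 ⊕ 9 = 1.
P3: D(K, 12) = 1; 1 ⊕ 10 = 11.
P4: D(K, 14) = 9; 9 ⊕ 12 = 5.
P5: D(K, 3) = 14; 14 ⊕ 14 = 0.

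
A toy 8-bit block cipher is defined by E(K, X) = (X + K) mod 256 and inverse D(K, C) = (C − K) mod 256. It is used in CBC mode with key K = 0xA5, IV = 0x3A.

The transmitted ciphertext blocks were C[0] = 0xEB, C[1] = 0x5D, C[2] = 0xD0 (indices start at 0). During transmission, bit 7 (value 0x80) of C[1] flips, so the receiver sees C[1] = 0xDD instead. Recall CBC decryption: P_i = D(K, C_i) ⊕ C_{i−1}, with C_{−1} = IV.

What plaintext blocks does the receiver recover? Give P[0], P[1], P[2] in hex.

P[0] = 0x7C, P[1] = 0xD3, P[2] = 0xF6

Only C[1] changed, to 0xDD. In CBC, a change in C_i garbles P_i and flips the same bit in P_{i+1}. Decrypting the received ciphertext:
P[0]: D(K, 0xEB) = 0x46; 0x46 ⊕ 0x3A = 0x7C.
P[1]: D(K, 0xDD) = 0x38; 0x38 ⊕ 0xEB = 0xD3.
P[2]: D(K, 0xD0) = 0x2B; 0x2B ⊕ 0xDD = 0xF6.
Blocks that differ from the original plaintext: P[1], P[2].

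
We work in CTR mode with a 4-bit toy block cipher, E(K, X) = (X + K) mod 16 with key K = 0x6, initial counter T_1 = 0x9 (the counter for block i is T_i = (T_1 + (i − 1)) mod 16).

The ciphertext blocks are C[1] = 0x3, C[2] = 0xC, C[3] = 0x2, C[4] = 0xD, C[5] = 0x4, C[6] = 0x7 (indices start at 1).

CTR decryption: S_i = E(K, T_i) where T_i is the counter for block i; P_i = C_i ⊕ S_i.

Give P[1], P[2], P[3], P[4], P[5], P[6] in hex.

P[1] = 0xC, P[2] = 0xC, P[3] = 0x3, P[4] = 0xF, P[5] = 0x7, P[6] = 0x3

P[1]: T = 0x9, S = E(K, T) = 0xF; 0x3 ⊕ 0xF = 0xC.
P[2]: T = 0xA, S = E(K, T) = 0x0; 0xC ⊕ 0x0 = 0xC.
P[3]: T = 0xB, S = E(K, T) = 0x1; 0x2 ⊕ 0x1 = 0x3.
P[4]: T = 0xC, S = E(K, T) = 0x2; 0xD ⊕ 0x2 = 0xF.
P[5]: T = 0xD, S = E(K, T) = 0x3; 0x4 ⊕ 0x3 = 0x7.
P[6]: T = 0xE, S = E(K, T) = 0x4; 0x7 ⊕ 0x4 = 0x3.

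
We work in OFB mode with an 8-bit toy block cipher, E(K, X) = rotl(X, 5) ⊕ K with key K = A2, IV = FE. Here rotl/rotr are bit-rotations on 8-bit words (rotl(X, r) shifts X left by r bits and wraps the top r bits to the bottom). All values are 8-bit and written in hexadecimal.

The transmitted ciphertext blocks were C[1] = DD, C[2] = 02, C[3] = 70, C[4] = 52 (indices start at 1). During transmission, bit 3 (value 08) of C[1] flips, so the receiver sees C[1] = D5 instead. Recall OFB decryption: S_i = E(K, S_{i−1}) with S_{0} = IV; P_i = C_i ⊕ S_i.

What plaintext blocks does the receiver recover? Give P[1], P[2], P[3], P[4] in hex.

P[1] = A8, P[2] = 0F, P[3] = 73, P[4] = 90

Only C[1] changed, to D5. In OFB, a change in C_i flips the same bit in P_i only; the keystream is unaffected. Decrypting the received ciphertext:
P[1]: S = E(K, FE) = 7D; D5 ⊕ 7D = A8.
P[2]: S = E(K, 7D) = 0D; 02 ⊕ 0D = 0F.
P[3]: S = E(K, 0D) = 03; 70 ⊕ 03 = 73.
P[4]: S = E(K, 03) = C2; 52 ⊕ C2 = 90.
Blocks that differ from the original plaintext: P[1].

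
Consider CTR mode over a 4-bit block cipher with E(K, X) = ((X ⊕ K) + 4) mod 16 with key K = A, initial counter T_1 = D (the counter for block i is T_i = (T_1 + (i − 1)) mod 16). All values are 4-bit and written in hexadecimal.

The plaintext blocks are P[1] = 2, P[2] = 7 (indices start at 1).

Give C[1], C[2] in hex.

CTR encryption: S_i = E(K, T_i) where T_i is the counter for block i; C_i = P_i ⊕ S_i.
C[1]: T = D, S = E(K, T) = B; 2 ⊕ B = 9.
C[2]: T = E, S = E(K, T) = 8; 7 ⊕ 8 = F.

C[1] = 9, C[2] = F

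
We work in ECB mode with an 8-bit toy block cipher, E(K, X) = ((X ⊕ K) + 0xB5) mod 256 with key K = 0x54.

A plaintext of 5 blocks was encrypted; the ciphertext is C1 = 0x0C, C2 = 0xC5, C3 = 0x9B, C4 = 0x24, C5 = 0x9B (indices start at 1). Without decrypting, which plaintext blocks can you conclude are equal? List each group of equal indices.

P3 = P5

ECB encrypts each block independently with the same key, so equal ciphertext blocks imply equal plaintext blocks.
C3 = C5 = 0x9B, so P3 = P5.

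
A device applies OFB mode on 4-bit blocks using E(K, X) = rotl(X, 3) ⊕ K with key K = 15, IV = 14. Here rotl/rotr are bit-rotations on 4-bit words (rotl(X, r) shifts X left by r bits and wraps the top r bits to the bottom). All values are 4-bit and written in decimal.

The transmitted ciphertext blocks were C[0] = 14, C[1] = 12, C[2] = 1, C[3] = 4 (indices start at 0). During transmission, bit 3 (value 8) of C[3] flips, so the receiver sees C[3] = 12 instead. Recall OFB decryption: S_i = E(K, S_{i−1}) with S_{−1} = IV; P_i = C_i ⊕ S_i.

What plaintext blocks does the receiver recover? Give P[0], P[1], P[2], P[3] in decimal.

P[0] = 6, P[1] = 7, P[2] = 3, P[3] = 2

Only C[3] changed, to 12. In OFB, a change in C_i flips the same bit in P_i only; the keystream is unaffected. Decrypting the received ciphertext:
P[0]: S = E(K, 14) = 8; 14 ⊕ 8 = 6.
P[1]: S = E(K, 8) = 11; 12 ⊕ 11 = 7.
P[2]: S = E(K, 11) = 2; 1 ⊕ 2 = 3.
P[3]: S = E(K, 2) = 14; 12 ⊕ 14 = 2.
Blocks that differ from the original plaintext: P[3].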